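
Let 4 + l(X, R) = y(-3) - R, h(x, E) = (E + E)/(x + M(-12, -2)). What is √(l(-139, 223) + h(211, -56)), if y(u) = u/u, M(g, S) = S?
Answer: I*√9895314/209 ≈ 15.051*I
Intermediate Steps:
y(u) = 1
h(x, E) = 2*E/(-2 + x) (h(x, E) = (E + E)/(x - 2) = (2*E)/(-2 + x) = 2*E/(-2 + x))
l(X, R) = -3 - R (l(X, R) = -4 + (1 - R) = -3 - R)
√(l(-139, 223) + h(211, -56)) = √((-3 - 1*223) + 2*(-56)/(-2 + 211)) = √((-3 - 223) + 2*(-56)/209) = √(-226 + 2*(-56)*(1/209)) = √(-226 - 112/209) = √(-47346/209) = I*√9895314/209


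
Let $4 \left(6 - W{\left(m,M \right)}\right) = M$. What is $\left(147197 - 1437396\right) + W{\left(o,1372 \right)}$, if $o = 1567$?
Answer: $-1290536$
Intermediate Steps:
$W{\left(m,M \right)} = 6 - \frac{M}{4}$
$\left(147197 - 1437396\right) + W{\left(o,1372 \right)} = \left(147197 - 1437396\right) + \left(6 - 343\right) = -1290199 + \left(6 - 343\right) = -1290199 - 337 = -1290536$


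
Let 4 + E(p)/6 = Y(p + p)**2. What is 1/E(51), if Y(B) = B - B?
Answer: -1/24 ≈ -0.041667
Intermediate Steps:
Y(B) = 0
E(p) = -24 (E(p) = -24 + 6*0**2 = -24 + 6*0 = -24 + 0 = -24)
1/E(51) = 1/(-24) = -1/24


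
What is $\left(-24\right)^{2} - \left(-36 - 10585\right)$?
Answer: $11197$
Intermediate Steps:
$\left(-24\right)^{2} - \left(-36 - 10585\right) = 576 - \left(-36 - 10585\right) = 576 - -10621 = 576 + 10621 = 11197$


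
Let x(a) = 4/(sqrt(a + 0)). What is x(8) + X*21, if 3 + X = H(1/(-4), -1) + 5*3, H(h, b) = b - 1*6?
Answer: 105 + sqrt(2) ≈ 106.41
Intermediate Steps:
H(h, b) = -6 + b (H(h, b) = b - 6 = -6 + b)
x(a) = 4/sqrt(a) (x(a) = 4/(sqrt(a)) = 4/sqrt(a))
X = 5 (X = -3 + ((-6 - 1) + 5*3) = -3 + (-7 + 15) = -3 + 8 = 5)
x(8) + X*21 = 4/sqrt(8) + 5*21 = 4*(sqrt(2)/4) + 105 = sqrt(2) + 105 = 105 + sqrt(2)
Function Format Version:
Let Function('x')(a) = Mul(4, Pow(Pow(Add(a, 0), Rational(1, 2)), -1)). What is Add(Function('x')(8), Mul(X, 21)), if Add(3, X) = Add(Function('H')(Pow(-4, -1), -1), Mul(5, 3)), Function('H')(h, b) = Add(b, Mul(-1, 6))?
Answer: Add(105, Pow(2, Rational(1, 2))) ≈ 106.41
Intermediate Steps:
Function('H')(h, b) = Add(-6, b) (Function('H')(h, b) = Add(b, -6) = Add(-6, b))
Function('x')(a) = Mul(4, Pow(a, Rational(-1, 2))) (Function('x')(a) = Mul(4, Pow(Pow(a, Rational(1, 2)), -1)) = Mul(4, Pow(a, Rational(-1, 2))))
X = 5 (X = Add(-3, Add(Add(-6, -1), Mul(5, 3))) = Add(-3, Add(-7, 15)) = Add(-3, 8) = 5)
Add(Function('x')(8), Mul(X, 21)) = Add(Mul(4, Pow(8, Rational(-1, 2))), Mul(5, 21)) = Add(Mul(4, Mul(Rational(1, 4), Pow(2, Rational(1, 2)))), 105) = Add(Pow(2, Rational(1, 2)), 105) = Add(105, Pow(2, Rational(1, 2)))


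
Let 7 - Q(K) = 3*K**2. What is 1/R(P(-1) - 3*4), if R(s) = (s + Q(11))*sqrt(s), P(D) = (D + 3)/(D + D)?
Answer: I*sqrt(13)/4797 ≈ 0.00075163*I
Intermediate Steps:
P(D) = (3 + D)/(2*D) (P(D) = (3 + D)/((2*D)) = (3 + D)*(1/(2*D)) = (3 + D)/(2*D))
Q(K) = 7 - 3*K**2
R(s) = sqrt(s)*(-356 + s) (R(s) = (s + (7 - 3*11**2))*sqrt(s) = (s + (7 - 3*121))*sqrt(s) = (s + (7 - 363))*sqrt(s) = (s - 356)*sqrt(s) = (-356 + s)*sqrt(s) = sqrt(s)*(-356 + s))
1/R(P(-1) - 3*4) = 1/(sqrt((1/2)*(3 - 1)/(-1) - 3*4)*(-356 + ((1/2)*(3 - 1)/(-1) - 3*4))) = 1/(sqrt((1/2)*(-1)*2 - 12)*(-356 + ((1/2)*(-1)*2 - 12))) = 1/(sqrt(-1 - 12)*(-356 + (-1 - 12))) = 1/(sqrt(-13)*(-356 - 13)) = 1/((I*sqrt(13))*(-369)) = 1/(-369*I*sqrt(13)) = I*sqrt(13)/4797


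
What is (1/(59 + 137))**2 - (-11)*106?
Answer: 44793057/38416 ≈ 1166.0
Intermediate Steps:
(1/(59 + 137))**2 - (-11)*106 = (1/196)**2 - 1*(-1166) = (1/196)**2 + 1166 = 1/38416 + 1166 = 44793057/38416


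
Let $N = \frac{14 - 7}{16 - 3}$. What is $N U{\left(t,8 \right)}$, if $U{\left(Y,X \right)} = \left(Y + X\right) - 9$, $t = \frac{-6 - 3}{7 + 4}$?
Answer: $- \frac{140}{143} \approx -0.97902$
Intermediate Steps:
$t = - \frac{9}{11} \approx -0.81818$
$U{\left(Y,X \right)} = -9 + X + Y$ ($U{\left(Y,X \right)} = \left(X + Y\right) - 9 = -9 + X + Y$)
$N = \frac{7}{13} \approx 0.53846$
$N U{\left(t,8 \right)} = \frac{7 \left(-9 + 8 - \frac{9}{11}\right)}{13} = \frac{7}{13} \left(- \frac{20}{11}\right) = - \frac{140}{143}$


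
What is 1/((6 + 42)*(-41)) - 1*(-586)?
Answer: 1153247/1968 ≈ 586.00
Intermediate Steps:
1/((6 + 42)*(-41)) - 1*(-586) = -1/41/48 + 586 = (1/48)*(-1/41) + 586 = -1/1968 + 586 = 1153247/1968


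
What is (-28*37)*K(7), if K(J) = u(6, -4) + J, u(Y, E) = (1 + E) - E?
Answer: -8288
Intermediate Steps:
u(Y, E) = 1
K(J) = 1 + J
(-28*37)*K(7) = (-28*37)*(1 + 7) = -1036*8 = -8288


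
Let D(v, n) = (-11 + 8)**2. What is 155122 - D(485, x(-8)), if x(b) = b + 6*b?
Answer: 155113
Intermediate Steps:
x(b) = 7*b
D(v, n) = 9 (D(v, n) = (-3)**2 = 9)
155122 - D(485, x(-8)) = 155122 - 1*9 = 155122 - 9 = 155113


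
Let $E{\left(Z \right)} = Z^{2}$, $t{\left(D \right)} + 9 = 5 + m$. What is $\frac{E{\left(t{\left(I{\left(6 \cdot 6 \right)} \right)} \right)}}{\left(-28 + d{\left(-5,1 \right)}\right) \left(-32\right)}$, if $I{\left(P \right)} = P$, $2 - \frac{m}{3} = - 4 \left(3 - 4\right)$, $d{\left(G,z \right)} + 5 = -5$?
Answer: $\frac{25}{304} \approx 0.082237$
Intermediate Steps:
$d{\left(G,z \right)} = -10$ ($d{\left(G,z \right)} = -5 - 5 = -10$)
$m = -6$ ($m = 6 - 3 \left(- 4 \left(3 - 4\right)\right) = 6 - 3 \left(\left(-4\right) \left(-1\right)\right) = 6 - 12 = -6$)
$t{\left(D \right)} = -10$ ($t{\left(D \right)} = -9 + \left(5 - 6\right) = -9 - 1 = -10$)
$\frac{E{\left(t{\left(I{\left(6 \cdot 6 \right)} \right)} \right)}}{\left(-28 + d{\left(-5,1 \right)}\right) \left(-32\right)} = \frac{\left(-10\right)^{2}}{\left(-28 - 10\right) \left(-32\right)} = \frac{100}{\left(-38\right) \left(-32\right)} = \frac{100}{1216} = 100 \cdot \frac{1}{1216} = \frac{25}{304}$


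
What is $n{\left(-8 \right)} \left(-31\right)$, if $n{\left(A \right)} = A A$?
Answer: $-1984$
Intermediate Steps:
$n{\left(A \right)} = A^{2}$
$n{\left(-8 \right)} \left(-31\right) = \left(-8\right)^{2} \left(-31\right) = 64 \left(-31\right) = -1984$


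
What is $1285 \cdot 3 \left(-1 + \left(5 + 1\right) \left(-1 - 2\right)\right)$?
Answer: $-73245$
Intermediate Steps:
$1285 \cdot 3 \left(-1 + \left(5 + 1\right) \left(-1 - 2\right)\right) = 1285 \cdot 3 \left(-1 + 6 \left(-3\right)\right) = 1285 \cdot 3 \left(-1 - 18\right) = 1285 \cdot 3 \left(-19\right) = 1285 \left(-57\right) = -73245$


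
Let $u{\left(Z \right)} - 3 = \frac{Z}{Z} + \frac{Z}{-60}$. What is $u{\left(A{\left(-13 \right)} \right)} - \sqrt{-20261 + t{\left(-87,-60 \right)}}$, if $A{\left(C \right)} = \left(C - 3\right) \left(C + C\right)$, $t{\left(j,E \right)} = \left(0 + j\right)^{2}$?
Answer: $- \frac{44}{15} - 2 i \sqrt{3173} \approx -2.9333 - 112.66 i$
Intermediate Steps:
$t{\left(j,E \right)} = j^{2}$
$A{\left(C \right)} = 2 C \left(-3 + C\right)$ ($A{\left(C \right)} = \left(-3 + C\right) 2 C = 2 C \left(-3 + C\right)$)
$u{\left(Z \right)} = 4 - \frac{Z}{60}$ ($u{\left(Z \right)} = 3 + \left(\frac{Z}{Z} + \frac{Z}{-60}\right) = 3 + \left(1 + Z \left(- \frac{1}{60}\right)\right) = 3 - \left(-1 + \frac{Z}{60}\right) = 4 - \frac{Z}{60}$)
$u{\left(A{\left(-13 \right)} \right)} - \sqrt{-20261 + t{\left(-87,-60 \right)}} = \left(4 - \frac{2 \left(-13\right) \left(-3 - 13\right)}{60}\right) - \sqrt{-20261 + \left(-87\right)^{2}} = \left(4 - \frac{2 \left(-13\right) \left(-16\right)}{60}\right) - \sqrt{-20261 + 7569} = \left(4 - \frac{104}{15}\right) - \sqrt{-12692} = \left(4 - \frac{104}{15}\right) - 2 i \sqrt{3173} = - \frac{44}{15} - 2 i \sqrt{3173}$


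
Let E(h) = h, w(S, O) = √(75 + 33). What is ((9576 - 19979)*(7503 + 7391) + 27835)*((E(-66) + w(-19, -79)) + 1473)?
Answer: -217964626929 - 929486682*√3 ≈ -2.1957e+11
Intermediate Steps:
w(S, O) = 6*√3 (w(S, O) = √108 = 6*√3)
((9576 - 19979)*(7503 + 7391) + 27835)*((E(-66) + w(-19, -79)) + 1473) = ((9576 - 19979)*(7503 + 7391) + 27835)*((-66 + 6*√3) + 1473) = (-10403*14894 + 27835)*(1407 + 6*√3) = (-154942282 + 27835)*(1407 + 6*√3) = -154914447*(1407 + 6*√3) = -217964626929 - 929486682*√3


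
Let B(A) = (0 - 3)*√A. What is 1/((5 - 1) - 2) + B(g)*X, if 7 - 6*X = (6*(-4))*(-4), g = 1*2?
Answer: ½ + 89*√2/2 ≈ 63.432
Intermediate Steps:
g = 2
X = -89/6 (X = 7/6 - 6*(-4)*(-4)/6 = 7/6 - (-4)*(-4) = 7/6 - ⅙*96 = 7/6 - 16 = -89/6 ≈ -14.833)
B(A) = -3*√A
1/((5 - 1) - 2) + B(g)*X = 1/((5 - 1) - 2) - 3*√2*(-89/6) = 1/(4 - 2) + 89*√2/2 = 1/2 + 89*√2/2 = ½ + 89*√2/2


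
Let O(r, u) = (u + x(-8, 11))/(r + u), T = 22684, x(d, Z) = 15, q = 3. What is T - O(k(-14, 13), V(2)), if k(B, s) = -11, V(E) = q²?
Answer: 22696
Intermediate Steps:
V(E) = 9 (V(E) = 3² = 9)
O(r, u) = (15 + u)/(r + u) (O(r, u) = (u + 15)/(r + u) = (15 + u)/(r + u))
T - O(k(-14, 13), V(2)) = 22684 - (15 + 9)/(-11 + 9) = 22684 - 24/(-2) = 22684 - (-1)*24/2 = 22684 - 1*(-12) = 22684 + 12 = 22696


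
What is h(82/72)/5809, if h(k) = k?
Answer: 41/209124 ≈ 0.00019606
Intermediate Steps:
h(82/72)/5809 = (82/72)/5809 = (82*(1/72))*(1/5809) = (41/36)*(1/5809) = 41/209124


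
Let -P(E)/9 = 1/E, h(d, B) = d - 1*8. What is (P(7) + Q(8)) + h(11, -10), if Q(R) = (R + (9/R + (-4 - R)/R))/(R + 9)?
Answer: 2059/952 ≈ 2.1628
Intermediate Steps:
h(d, B) = -8 + d (h(d, B) = d - 8 = -8 + d)
Q(R) = (R + 9/R + (-4 - R)/R)/(9 + R) (Q(R) = (R + (9/R + (-4 - R)/R))/(9 + R) = (R + 9/R + (-4 - R)/R)/(9 + R))
P(E) = -9/E
(P(7) + Q(8)) + h(11, -10) = (-9/7 + (5 + 8² - 1*8)/(8*(9 + 8))) + (-8 + 11) = (-9*⅐ + (⅛)*(5 + 64 - 8)/17) + 3 = (-9/7 + (⅛)*(1/17)*61) + 3 = (-9/7 + 61/136) + 3 = -797/952 + 3 = 2059/952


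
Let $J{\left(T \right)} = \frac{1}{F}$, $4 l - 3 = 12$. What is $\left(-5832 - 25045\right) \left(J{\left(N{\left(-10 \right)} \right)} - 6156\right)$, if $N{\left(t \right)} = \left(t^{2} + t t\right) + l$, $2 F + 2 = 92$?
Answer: $\frac{8553515663}{45} \approx 1.9008 \cdot 10^{8}$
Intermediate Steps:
$l = \frac{15}{4}$ ($l = \frac{3}{4} + \frac{1}{4} \cdot 12 = \frac{3}{4} + 3 = \frac{15}{4} \approx 3.75$)
$F = 45$ ($F = -1 + \frac{1}{2} \cdot 92 = -1 + 46 = 45$)
$N{\left(t \right)} = \frac{15}{4} + 2 t^{2}$ ($N{\left(t \right)} = \left(t^{2} + t t\right) + \frac{15}{4} = \left(t^{2} + t^{2}\right) + \frac{15}{4} = 2 t^{2} + \frac{15}{4} = \frac{15}{4} + 2 t^{2}$)
$J{\left(T \right)} = \frac{1}{45}$
$\left(-5832 - 25045\right) \left(J{\left(N{\left(-10 \right)} \right)} - 6156\right) = \left(-5832 - 25045\right) \left(\frac{1}{45} - 6156\right) = \left(-30877\right) \left(- \frac{277019}{45}\right) = \frac{8553515663}{45}$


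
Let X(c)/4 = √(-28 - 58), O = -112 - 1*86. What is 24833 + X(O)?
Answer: 24833 + 4*I*√86 ≈ 24833.0 + 37.094*I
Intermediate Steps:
O = -198 (O = -112 - 86 = -198)
X(c) = 4*I*√86 (X(c) = 4*√(-28 - 58) = 4*√(-86) = 4*(I*√86) = 4*I*√86)
24833 + X(O) = 24833 + 4*I*√86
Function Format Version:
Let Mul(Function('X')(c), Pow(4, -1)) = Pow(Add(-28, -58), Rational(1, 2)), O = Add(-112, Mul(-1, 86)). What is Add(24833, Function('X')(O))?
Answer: Add(24833, Mul(4, I, Pow(86, Rational(1, 2)))) ≈ Add(24833., Mul(37.094, I))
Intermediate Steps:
O = -198 (O = Add(-112, -86) = -198)
Function('X')(c) = Mul(4, I, Pow(86, Rational(1, 2))) (Function('X')(c) = Mul(4, Pow(Add(-28, -58), Rational(1, 2))) = Mul(4, Pow(-86, Rational(1, 2))) = Mul(4, Mul(I, Pow(86, Rational(1, 2)))) = Mul(4, I, Pow(86, Rational(1, 2))))
Add(24833, Function('X')(O)) = Add(24833, Mul(4, I, Pow(86, Rational(1, 2))))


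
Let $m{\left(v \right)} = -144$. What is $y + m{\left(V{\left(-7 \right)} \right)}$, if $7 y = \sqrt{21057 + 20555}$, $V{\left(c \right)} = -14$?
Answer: $-144 + \frac{2 \sqrt{10403}}{7} \approx -114.86$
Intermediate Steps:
$y = \frac{2 \sqrt{10403}}{7}$ ($y = \frac{\sqrt{21057 + 20555}}{7} = \frac{\sqrt{41612}}{7} = \frac{2 \sqrt{10403}}{7} \approx 29.141$)
$y + m{\left(V{\left(-7 \right)} \right)} = \frac{2 \sqrt{10403}}{7} - 144 = -144 + \frac{2 \sqrt{10403}}{7}$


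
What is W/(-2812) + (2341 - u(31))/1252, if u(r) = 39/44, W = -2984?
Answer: 113480043/38726864 ≈ 2.9303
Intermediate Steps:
u(r) = 39/44 (u(r) = 39*(1/44) = 39/44)
W/(-2812) + (2341 - u(31))/1252 = -2984/(-2812) + (2341 - 1*39/44)/1252 = -2984*(-1/2812) + (2341 - 39/44)*(1/1252) = 746/703 + (102965/44)*(1/1252) = 746/703 + 102965/55088 = 113480043/38726864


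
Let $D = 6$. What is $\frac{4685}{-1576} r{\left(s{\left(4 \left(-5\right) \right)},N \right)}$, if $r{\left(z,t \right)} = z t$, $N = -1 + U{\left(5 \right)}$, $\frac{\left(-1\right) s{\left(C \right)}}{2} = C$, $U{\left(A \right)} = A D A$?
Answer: $- \frac{3490325}{197} \approx -17717.0$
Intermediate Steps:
$U{\left(A \right)} = 6 A^{2}$ ($U{\left(A \right)} = A 6 A = 6 A A = 6 A^{2}$)
$s{\left(C \right)} = - 2 C$
$N = 149$ ($N = -1 + 6 \cdot 5^{2} = -1 + 6 \cdot 25 = -1 + 150 = 149$)
$r{\left(z,t \right)} = t z$
$\frac{4685}{-1576} r{\left(s{\left(4 \left(-5\right) \right)},N \right)} = \frac{4685}{-1576} \cdot 149 \left(- 2 \cdot 4 \left(-5\right)\right) = 4685 \left(- \frac{1}{1576}\right) 149 \left(\left(-2\right) \left(-20\right)\right) = - \frac{4685 \cdot 149 \cdot 40}{1576} = \left(- \frac{4685}{1576}\right) 5960 = - \frac{3490325}{197}$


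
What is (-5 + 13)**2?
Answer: 64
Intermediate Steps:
(-5 + 13)**2 = 8**2 = 64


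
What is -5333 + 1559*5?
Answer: 2462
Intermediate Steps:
-5333 + 1559*5 = -5333 + 7795 = 2462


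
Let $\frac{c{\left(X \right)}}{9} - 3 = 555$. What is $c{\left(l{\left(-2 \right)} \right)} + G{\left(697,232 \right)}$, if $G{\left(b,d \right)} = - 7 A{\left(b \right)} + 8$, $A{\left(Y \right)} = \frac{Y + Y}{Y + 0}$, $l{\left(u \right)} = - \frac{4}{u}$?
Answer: $5016$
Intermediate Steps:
$c{\left(X \right)} = 5022$ ($c{\left(X \right)} = 27 + 9 \cdot 555 = 27 + 4995 = 5022$)
$A{\left(Y \right)} = 2$ ($A{\left(Y \right)} = \frac{2 Y}{Y} = 2$)
$G{\left(b,d \right)} = -6$ ($G{\left(b,d \right)} = \left(-7\right) 2 + 8 = -14 + 8 = -6$)
$c{\left(l{\left(-2 \right)} \right)} + G{\left(697,232 \right)} = 5022 - 6 = 5016$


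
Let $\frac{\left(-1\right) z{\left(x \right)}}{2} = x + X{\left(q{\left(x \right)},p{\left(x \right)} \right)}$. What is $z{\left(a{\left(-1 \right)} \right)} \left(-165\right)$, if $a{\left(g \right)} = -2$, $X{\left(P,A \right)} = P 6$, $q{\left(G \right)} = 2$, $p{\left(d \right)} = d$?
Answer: $3300$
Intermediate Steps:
$X{\left(P,A \right)} = 6 P$
$z{\left(x \right)} = -24 - 2 x$ ($z{\left(x \right)} = - 2 \left(x + 6 \cdot 2\right) = - 2 \left(x + 12\right) = - 2 \left(12 + x\right) = -24 - 2 x$)
$z{\left(a{\left(-1 \right)} \right)} \left(-165\right) = \left(-24 - -4\right) \left(-165\right) = \left(-24 + 4\right) \left(-165\right) = \left(-20\right) \left(-165\right) = 3300$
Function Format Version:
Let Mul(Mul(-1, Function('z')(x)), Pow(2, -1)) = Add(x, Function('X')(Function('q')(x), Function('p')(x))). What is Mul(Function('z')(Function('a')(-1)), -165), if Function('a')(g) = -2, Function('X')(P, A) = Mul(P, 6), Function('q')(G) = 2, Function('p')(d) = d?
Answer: 3300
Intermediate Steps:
Function('X')(P, A) = Mul(6, P)
Function('z')(x) = Add(-24, Mul(-2, x)) (Function('z')(x) = Mul(-2, Add(x, Mul(6, 2))) = Mul(-2, Add(x, 12)) = Mul(-2, Add(12, x)) = Add(-24, Mul(-2, x)))
Mul(Function('z')(Function('a')(-1)), -165) = Mul(Add(-24, Mul(-2, -2)), -165) = Mul(Add(-24, 4), -165) = Mul(-20, -165) = 3300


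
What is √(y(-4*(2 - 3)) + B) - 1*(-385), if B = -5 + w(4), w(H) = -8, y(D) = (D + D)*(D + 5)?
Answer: 385 + √59 ≈ 392.68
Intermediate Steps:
y(D) = 2*D*(5 + D) (y(D) = (2*D)*(5 + D) = 2*D*(5 + D))
B = -13 (B = -5 - 8 = -13)
√(y(-4*(2 - 3)) + B) - 1*(-385) = √(2*(-4*(2 - 3))*(5 - 4*(2 - 3)) - 13) - 1*(-385) = √(2*(-4*(-1))*(5 - 4*(-1)) - 13) + 385 = √(2*4*(5 + 4) - 13) + 385 = √(2*4*9 - 13) + 385 = √(72 - 13) + 385 = √59 + 385 = 385 + √59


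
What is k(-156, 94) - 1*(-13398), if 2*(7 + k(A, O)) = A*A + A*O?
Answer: 18227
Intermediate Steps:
k(A, O) = -7 + A**2/2 + A*O/2 (k(A, O) = -7 + (A*A + A*O)/2 = -7 + (A**2 + A*O)/2 = -7 + (A**2/2 + A*O/2) = -7 + A**2/2 + A*O/2)
k(-156, 94) - 1*(-13398) = (-7 + (1/2)*(-156)**2 + (1/2)*(-156)*94) - 1*(-13398) = (-7 + (1/2)*24336 - 7332) + 13398 = (-7 + 12168 - 7332) + 13398 = 4829 + 13398 = 18227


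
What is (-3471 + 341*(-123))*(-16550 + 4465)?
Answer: 548828190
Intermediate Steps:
(-3471 + 341*(-123))*(-16550 + 4465) = (-3471 - 41943)*(-12085) = -45414*(-12085) = 548828190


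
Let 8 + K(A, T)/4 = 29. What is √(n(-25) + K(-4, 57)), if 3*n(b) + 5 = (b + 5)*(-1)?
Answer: √89 ≈ 9.4340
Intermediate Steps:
n(b) = -10/3 - b/3 (n(b) = -5/3 + ((b + 5)*(-1))/3 = -5/3 + ((5 + b)*(-1))/3 = -5/3 + (-5 - b)/3 = -5/3 + (-5/3 - b/3) = -10/3 - b/3)
K(A, T) = 84 (K(A, T) = -32 + 4*29 = -32 + 116 = 84)
√(n(-25) + K(-4, 57)) = √((-10/3 - ⅓*(-25)) + 84) = √((-10/3 + 25/3) + 84) = √(5 + 84) = √89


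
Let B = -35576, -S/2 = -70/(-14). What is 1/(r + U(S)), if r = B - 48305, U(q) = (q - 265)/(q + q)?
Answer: -4/335469 ≈ -1.1924e-5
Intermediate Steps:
S = -10 (S = -(-140)/(-14) = -(-140)*(-1)/14 = -2*5 = -10)
U(q) = (-265 + q)/(2*q) (U(q) = (-265 + q)/((2*q)) = (-265 + q)*(1/(2*q)) = (-265 + q)/(2*q))
r = -83881 (r = -35576 - 48305 = -83881)
1/(r + U(S)) = 1/(-83881 + (½)*(-265 - 10)/(-10)) = 1/(-83881 + (½)*(-⅒)*(-275)) = 1/(-83881 + 55/4) = 1/(-335469/4) = -4/335469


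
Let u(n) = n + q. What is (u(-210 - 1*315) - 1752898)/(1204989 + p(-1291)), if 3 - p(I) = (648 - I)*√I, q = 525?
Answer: -2112228066816/1456859519875 - 3398869222*I*√1291/1456859519875 ≈ -1.4499 - 0.083826*I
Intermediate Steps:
u(n) = 525 + n (u(n) = n + 525 = 525 + n)
p(I) = 3 - √I*(648 - I) (p(I) = 3 - (648 - I)*√I = 3 - √I*(648 - I))
(u(-210 - 1*315) - 1752898)/(1204989 + p(-1291)) = ((525 + (-210 - 1*315)) - 1752898)/(1204989 + (3 + (-1291)^(3/2) - 648*I*√1291)) = ((525 + (-210 - 315)) - 1752898)/(1204989 + (3 - 1291*I*√1291 - 648*I*√1291)) = ((525 - 525) - 1752898)/(1204989 + (3 - 1291*I*√1291 - 648*I*√1291)) = (0 - 1752898)/(1204989 + (3 - 1939*I*√1291)) = -1752898/(1204992 - 1939*I*√1291)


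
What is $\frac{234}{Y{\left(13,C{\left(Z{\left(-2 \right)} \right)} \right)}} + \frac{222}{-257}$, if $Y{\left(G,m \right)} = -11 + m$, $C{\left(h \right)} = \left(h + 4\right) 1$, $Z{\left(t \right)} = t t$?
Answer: $- \frac{20268}{257} \approx -78.864$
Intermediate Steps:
$Z{\left(t \right)} = t^{2}$
$C{\left(h \right)} = 4 + h$ ($C{\left(h \right)} = \left(4 + h\right) 1 = 4 + h$)
$\frac{234}{Y{\left(13,C{\left(Z{\left(-2 \right)} \right)} \right)}} + \frac{222}{-257} = \frac{234}{-11 + \left(4 + \left(-2\right)^{2}\right)} + \frac{222}{-257} = \frac{234}{-11 + \left(4 + 4\right)} + 222 \left(- \frac{1}{257}\right) = \frac{234}{-11 + 8} - \frac{222}{257} = \frac{234}{-3} - \frac{222}{257} = 234 \left(- \frac{1}{3}\right) - \frac{222}{257} = -78 - \frac{222}{257} = - \frac{20268}{257}$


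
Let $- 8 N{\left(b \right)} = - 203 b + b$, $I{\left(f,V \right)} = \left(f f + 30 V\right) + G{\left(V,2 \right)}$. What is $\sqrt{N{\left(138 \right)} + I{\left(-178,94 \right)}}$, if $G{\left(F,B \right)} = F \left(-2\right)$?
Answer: $\frac{\sqrt{151202}}{2} \approx 194.42$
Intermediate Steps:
$G{\left(F,B \right)} = - 2 F$
$I{\left(f,V \right)} = f^{2} + 28 V$ ($I{\left(f,V \right)} = \left(f f + 30 V\right) - 2 V = \left(f^{2} + 30 V\right) - 2 V = f^{2} + 28 V$)
$N{\left(b \right)} = \frac{101 b}{4}$ ($N{\left(b \right)} = - \frac{- 203 b + b}{8} = - \frac{\left(-202\right) b}{8} = \frac{101 b}{4}$)
$\sqrt{N{\left(138 \right)} + I{\left(-178,94 \right)}} = \sqrt{\frac{101}{4} \cdot 138 + \left(\left(-178\right)^{2} + 28 \cdot 94\right)} = \sqrt{\frac{6969}{2} + \left(31684 + 2632\right)} = \sqrt{\frac{6969}{2} + 34316} = \sqrt{\frac{75601}{2}} = \frac{\sqrt{151202}}{2}$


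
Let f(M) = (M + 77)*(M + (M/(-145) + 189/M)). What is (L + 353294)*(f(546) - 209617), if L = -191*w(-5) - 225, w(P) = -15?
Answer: 86155333326259/1885 ≈ 4.5706e+10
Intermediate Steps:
L = 2640 (L = -191*(-15) - 225 = 2865 - 225 = 2640)
f(M) = (77 + M)*(189/M + 144*M/145) (f(M) = (77 + M)*(M + (M*(-1/145) + 189/M)) = (77 + M)*(M + (-M/145 + 189/M)) = (77 + M)*(M + (189/M - M/145)) = (77 + M)*(189/M + 144*M/145))
(L + 353294)*(f(546) - 209617) = (2640 + 353294)*((189 + 14553/546 + (144/145)*546² + (11088/145)*546) - 209617) = 355934*((189 + 14553*(1/546) + (144/145)*298116 + 6054048/145) - 209617) = 355934*((189 + 693/26 + 42928704/145 + 6054048/145) - 209617) = 355934*(1274364567/3770 - 209617) = 355934*(484108477/3770) = 86155333326259/1885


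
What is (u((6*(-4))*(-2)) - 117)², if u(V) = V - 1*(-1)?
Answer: 4624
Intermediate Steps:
u(V) = 1 + V (u(V) = V + 1 = 1 + V)
(u((6*(-4))*(-2)) - 117)² = ((1 + (6*(-4))*(-2)) - 117)² = ((1 - 24*(-2)) - 117)² = ((1 + 48) - 117)² = (49 - 117)² = (-68)² = 4624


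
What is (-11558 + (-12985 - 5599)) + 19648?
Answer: -10494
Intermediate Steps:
(-11558 + (-12985 - 5599)) + 19648 = (-11558 - 18584) + 19648 = -30142 + 19648 = -10494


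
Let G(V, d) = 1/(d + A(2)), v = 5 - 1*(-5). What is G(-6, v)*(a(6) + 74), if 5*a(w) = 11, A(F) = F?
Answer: 127/20 ≈ 6.3500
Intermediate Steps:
v = 10 (v = 5 + 5 = 10)
G(V, d) = 1/(2 + d) (G(V, d) = 1/(d + 2) = 1/(2 + d))
a(w) = 11/5 (a(w) = (⅕)*11 = 11/5)
G(-6, v)*(a(6) + 74) = (11/5 + 74)/(2 + 10) = (381/5)/12 = (1/12)*(381/5) = 127/20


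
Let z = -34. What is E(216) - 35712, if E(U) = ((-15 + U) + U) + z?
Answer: -35329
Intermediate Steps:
E(U) = -49 + 2*U (E(U) = ((-15 + U) + U) - 34 = (-15 + 2*U) - 34 = -49 + 2*U)
E(216) - 35712 = (-49 + 2*216) - 35712 = (-49 + 432) - 35712 = 383 - 35712 = -35329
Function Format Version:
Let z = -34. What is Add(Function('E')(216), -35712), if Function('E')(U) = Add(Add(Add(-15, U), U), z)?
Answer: -35329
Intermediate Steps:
Function('E')(U) = Add(-49, Mul(2, U)) (Function('E')(U) = Add(Add(Add(-15, U), U), -34) = Add(Add(-15, Mul(2, U)), -34) = Add(-49, Mul(2, U)))
Add(Function('E')(216), -35712) = Add(Add(-49, Mul(2, 216)), -35712) = Add(Add(-49, 432), -35712) = Add(383, -35712) = -35329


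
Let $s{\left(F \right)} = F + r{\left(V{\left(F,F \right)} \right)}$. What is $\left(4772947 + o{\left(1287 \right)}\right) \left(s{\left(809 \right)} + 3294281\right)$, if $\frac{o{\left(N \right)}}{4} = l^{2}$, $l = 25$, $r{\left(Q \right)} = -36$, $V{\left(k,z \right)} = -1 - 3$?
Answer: $15735355739138$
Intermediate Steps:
$V{\left(k,z \right)} = -4$ ($V{\left(k,z \right)} = -1 - 3 = -4$)
$s{\left(F \right)} = -36 + F$ ($s{\left(F \right)} = F - 36 = -36 + F$)
$o{\left(N \right)} = 2500$ ($o{\left(N \right)} = 4 \cdot 25^{2} = 4 \cdot 625 = 2500$)
$\left(4772947 + o{\left(1287 \right)}\right) \left(s{\left(809 \right)} + 3294281\right) = \left(4772947 + 2500\right) \left(\left(-36 + 809\right) + 3294281\right) = 4775447 \left(773 + 3294281\right) = 4775447 \cdot 3295054 = 15735355739138$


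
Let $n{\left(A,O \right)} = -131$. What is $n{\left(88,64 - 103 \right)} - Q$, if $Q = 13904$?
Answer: $-14035$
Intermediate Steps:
$n{\left(88,64 - 103 \right)} - Q = -131 - 13904 = -14035$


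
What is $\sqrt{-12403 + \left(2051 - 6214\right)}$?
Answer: $i \sqrt{16566} \approx 128.71 i$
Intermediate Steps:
$\sqrt{-12403 + \left(2051 - 6214\right)} = \sqrt{-12403 - 4163} = \sqrt{-16566} = i \sqrt{16566}$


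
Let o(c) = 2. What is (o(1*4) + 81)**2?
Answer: 6889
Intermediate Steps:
(o(1*4) + 81)**2 = (2 + 81)**2 = 83**2 = 6889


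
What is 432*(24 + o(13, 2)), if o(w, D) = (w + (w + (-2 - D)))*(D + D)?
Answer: 48384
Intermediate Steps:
o(w, D) = 2*D*(-2 - D + 2*w) (o(w, D) = (w + (-2 + w - D))*(2*D) = (-2 - D + 2*w)*(2*D) = 2*D*(-2 - D + 2*w))
432*(24 + o(13, 2)) = 432*(24 + 2*2*(-2 - 1*2 + 2*13)) = 432*(24 + 2*2*(-2 - 2 + 26)) = 432*(24 + 2*2*22) = 432*(24 + 88) = 432*112 = 48384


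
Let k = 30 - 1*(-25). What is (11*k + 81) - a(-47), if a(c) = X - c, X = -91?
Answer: 730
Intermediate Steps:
k = 55 (k = 30 + 25 = 55)
a(c) = -91 - c
(11*k + 81) - a(-47) = (11*55 + 81) - (-91 - 1*(-47)) = (605 + 81) - (-91 + 47) = 686 - 1*(-44) = 686 + 44 = 730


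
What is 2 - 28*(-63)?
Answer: 1766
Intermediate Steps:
2 - 28*(-63) = 2 + 1764 = 1766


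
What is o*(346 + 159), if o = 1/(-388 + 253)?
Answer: -101/27 ≈ -3.7407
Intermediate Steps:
o = -1/135 (o = 1/(-135) = -1/135 ≈ -0.0074074)
o*(346 + 159) = -(346 + 159)/135 = -1/135*505 = -101/27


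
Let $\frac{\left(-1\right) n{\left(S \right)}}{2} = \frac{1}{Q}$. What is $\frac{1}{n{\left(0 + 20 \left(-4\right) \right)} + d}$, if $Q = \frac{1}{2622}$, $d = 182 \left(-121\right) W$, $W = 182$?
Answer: $- \frac{1}{4013248} \approx -2.4917 \cdot 10^{-7}$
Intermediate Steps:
$d = -4008004$ ($d = 182 \left(-121\right) 182 = \left(-22022\right) 182 = -4008004$)
$Q = \frac{1}{2622} \approx 0.00038139$
$n{\left(S \right)} = -5244$ ($n{\left(S \right)} = - 2 \frac{1}{\frac{1}{2622}} = \left(-2\right) 2622 = -5244$)
$\frac{1}{n{\left(0 + 20 \left(-4\right) \right)} + d} = \frac{1}{-5244 - 4008004} = \frac{1}{-4013248} = - \frac{1}{4013248}$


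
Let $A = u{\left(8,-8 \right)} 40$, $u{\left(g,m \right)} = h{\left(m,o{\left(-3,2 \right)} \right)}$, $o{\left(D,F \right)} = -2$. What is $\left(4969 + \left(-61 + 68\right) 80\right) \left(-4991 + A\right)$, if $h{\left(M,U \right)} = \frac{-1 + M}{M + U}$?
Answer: $-27396195$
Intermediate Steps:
$h{\left(M,U \right)} = \frac{-1 + M}{M + U}$
$u{\left(g,m \right)} = \frac{-1 + m}{-2 + m}$ ($u{\left(g,m \right)} = \frac{-1 + m}{m - 2} = \frac{-1 + m}{-2 + m}$)
$A = 36$ ($A = \frac{-1 - 8}{-2 - 8} \cdot 40 = \frac{1}{-10} \left(-9\right) 40 = \left(- \frac{1}{10}\right) \left(-9\right) 40 = \frac{9}{10} \cdot 40 = 36$)
$\left(4969 + \left(-61 + 68\right) 80\right) \left(-4991 + A\right) = \left(4969 + \left(-61 + 68\right) 80\right) \left(-4991 + 36\right) = \left(4969 + 7 \cdot 80\right) \left(-4955\right) = \left(4969 + 560\right) \left(-4955\right) = 5529 \left(-4955\right) = -27396195$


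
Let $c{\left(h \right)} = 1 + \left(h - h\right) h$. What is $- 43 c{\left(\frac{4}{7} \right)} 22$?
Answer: $-946$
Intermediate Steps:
$c{\left(h \right)} = 1$ ($c{\left(h \right)} = 1 + 0 h = 1 + 0 = 1$)
$- 43 c{\left(\frac{4}{7} \right)} 22 = \left(-43\right) 1 \cdot 22 = \left(-43\right) 22 = -946$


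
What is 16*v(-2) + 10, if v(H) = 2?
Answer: 42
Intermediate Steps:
16*v(-2) + 10 = 16*2 + 10 = 32 + 10 = 42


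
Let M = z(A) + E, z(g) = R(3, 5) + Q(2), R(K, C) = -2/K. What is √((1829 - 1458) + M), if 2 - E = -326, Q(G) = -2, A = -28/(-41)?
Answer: √6267/3 ≈ 26.388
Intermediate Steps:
A = 28/41 (A = -28*(-1/41) = 28/41 ≈ 0.68293)
z(g) = -8/3 (z(g) = -2/3 - 2 = -2*⅓ - 2 = -⅔ - 2 = -8/3)
E = 328 (E = 2 - 1*(-326) = 2 + 326 = 328)
M = 976/3 (M = -8/3 + 328 = 976/3 ≈ 325.33)
√((1829 - 1458) + M) = √((1829 - 1458) + 976/3) = √(371 + 976/3) = √(2089/3) = √6267/3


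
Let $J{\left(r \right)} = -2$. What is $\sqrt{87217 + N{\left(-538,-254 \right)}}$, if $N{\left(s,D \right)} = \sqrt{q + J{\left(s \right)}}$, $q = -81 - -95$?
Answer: $\sqrt{87217 + 2 \sqrt{3}} \approx 295.33$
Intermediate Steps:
$q = 14$ ($q = -81 + 95 = 14$)
$N{\left(s,D \right)} = 2 \sqrt{3}$ ($N{\left(s,D \right)} = \sqrt{14 - 2} = \sqrt{12} = 2 \sqrt{3}$)
$\sqrt{87217 + N{\left(-538,-254 \right)}} = \sqrt{87217 + 2 \sqrt{3}}$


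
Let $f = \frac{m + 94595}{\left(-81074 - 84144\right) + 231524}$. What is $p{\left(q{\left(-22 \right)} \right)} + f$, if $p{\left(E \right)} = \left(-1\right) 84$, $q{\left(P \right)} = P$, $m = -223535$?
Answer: $- \frac{949774}{11051} \approx -85.945$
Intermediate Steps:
$p{\left(E \right)} = -84$
$f = - \frac{21490}{11051}$ ($f = \frac{-223535 + 94595}{\left(-81074 - 84144\right) + 231524} = - \frac{128940}{-165218 + 231524} = - \frac{128940}{66306} = \left(-128940\right) \frac{1}{66306} = - \frac{21490}{11051} \approx -1.9446$)
$p{\left(q{\left(-22 \right)} \right)} + f = -84 - \frac{21490}{11051} = - \frac{949774}{11051}$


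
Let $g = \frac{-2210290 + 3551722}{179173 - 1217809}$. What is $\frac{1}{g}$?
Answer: $- \frac{28851}{37262} \approx -0.77427$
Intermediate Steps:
$g = - \frac{37262}{28851}$ ($g = \frac{1341432}{-1038636} = 1341432 \left(- \frac{1}{1038636}\right) = - \frac{37262}{28851} \approx -1.2915$)
$\frac{1}{g} = \frac{1}{- \frac{37262}{28851}} = - \frac{28851}{37262}$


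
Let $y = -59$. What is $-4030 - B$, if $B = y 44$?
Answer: $-1434$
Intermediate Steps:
$B = -2596$ ($B = \left(-59\right) 44 = -2596$)
$-4030 - B = -4030 - -2596 = -4030 + 2596 = -1434$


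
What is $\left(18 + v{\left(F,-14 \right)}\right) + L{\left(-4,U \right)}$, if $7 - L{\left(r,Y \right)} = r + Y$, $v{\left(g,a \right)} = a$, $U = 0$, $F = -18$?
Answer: $15$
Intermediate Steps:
$L{\left(r,Y \right)} = 7 - Y - r$ ($L{\left(r,Y \right)} = 7 - \left(r + Y\right) = 7 - \left(Y + r\right) = 7 - Y - r$)
$\left(18 + v{\left(F,-14 \right)}\right) + L{\left(-4,U \right)} = \left(18 - 14\right) - -11 = 4 + \left(7 + 0 + 4\right) = 4 + 11 = 15$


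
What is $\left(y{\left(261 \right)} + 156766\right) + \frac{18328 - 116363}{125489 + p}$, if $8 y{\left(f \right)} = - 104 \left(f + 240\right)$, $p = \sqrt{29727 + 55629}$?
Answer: $\frac{473216471117686}{3149480753} + \frac{117642 \sqrt{2371}}{3149480753} \approx 1.5025 \cdot 10^{5}$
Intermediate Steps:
$p = 6 \sqrt{2371}$ ($p = \sqrt{85356} = 6 \sqrt{2371} \approx 292.16$)
$y{\left(f \right)} = -3120 - 13 f$ ($y{\left(f \right)} = \frac{\left(-104\right) \left(f + 240\right)}{8} = \frac{\left(-104\right) \left(240 + f\right)}{8} = \frac{-24960 - 104 f}{8} = -3120 - 13 f$)
$\left(y{\left(261 \right)} + 156766\right) + \frac{18328 - 116363}{125489 + p} = \left(\left(-3120 - 3393\right) + 156766\right) + \frac{18328 - 116363}{125489 + 6 \sqrt{2371}} = \left(\left(-3120 - 3393\right) + 156766\right) - \frac{98035}{125489 + 6 \sqrt{2371}} = \left(-6513 + 156766\right) - \frac{98035}{125489 + 6 \sqrt{2371}} = 150253 - \frac{98035}{125489 + 6 \sqrt{2371}}$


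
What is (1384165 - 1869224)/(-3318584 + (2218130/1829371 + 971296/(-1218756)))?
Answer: 270366657964231521/1849742717694055630 ≈ 0.14616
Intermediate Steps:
(1384165 - 1869224)/(-3318584 + (2218130/1829371 + 971296/(-1218756))) = -485059/(-3318584 + (2218130*(1/1829371) + 971296*(-1/1218756))) = -485059/(-3318584 + (2218130/1829371 - 242824/304689)) = -485059/(-3318584 + 231624627866/557389220619) = -485059/(-1849742717694055630/557389220619) = -485059*(-557389220619/1849742717694055630) = 270366657964231521/1849742717694055630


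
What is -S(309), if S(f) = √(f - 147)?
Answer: -9*√2 ≈ -12.728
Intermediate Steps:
S(f) = √(-147 + f)
-S(309) = -√(-147 + 309) = -√162 = -9*√2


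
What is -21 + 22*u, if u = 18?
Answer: 375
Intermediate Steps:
-21 + 22*u = -21 + 22*18 = -21 + 396 = 375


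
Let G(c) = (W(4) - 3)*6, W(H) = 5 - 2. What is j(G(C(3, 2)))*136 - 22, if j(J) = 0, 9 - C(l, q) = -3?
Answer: -22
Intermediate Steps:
C(l, q) = 12 (C(l, q) = 9 - 1*(-3) = 9 + 3 = 12)
W(H) = 3
G(c) = 0 (G(c) = (3 - 3)*6 = 0*6 = 0)
j(G(C(3, 2)))*136 - 22 = 0*136 - 22 = 0 - 22 = -22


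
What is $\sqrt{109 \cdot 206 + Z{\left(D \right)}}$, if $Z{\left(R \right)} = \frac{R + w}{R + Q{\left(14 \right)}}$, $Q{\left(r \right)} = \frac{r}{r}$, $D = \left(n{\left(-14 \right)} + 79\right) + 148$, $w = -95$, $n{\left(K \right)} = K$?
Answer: $\frac{\sqrt{257082159}}{107} \approx 149.85$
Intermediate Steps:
$D = 213$ ($D = \left(-14 + 79\right) + 148 = 65 + 148 = 213$)
$Q{\left(r \right)} = 1$
$Z{\left(R \right)} = \frac{-95 + R}{1 + R}$ ($Z{\left(R \right)} = \frac{R - 95}{R + 1} = \frac{-95 + R}{1 + R}$)
$\sqrt{109 \cdot 206 + Z{\left(D \right)}} = \sqrt{109 \cdot 206 + \frac{-95 + 213}{1 + 213}} = \sqrt{22454 + \frac{1}{214} \cdot 118} = \sqrt{22454 + \frac{59}{107}} = \sqrt{\frac{2402637}{107}} = \frac{\sqrt{257082159}}{107}$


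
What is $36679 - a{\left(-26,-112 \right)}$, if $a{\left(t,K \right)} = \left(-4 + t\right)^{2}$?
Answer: $35779$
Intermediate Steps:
$36679 - a{\left(-26,-112 \right)} = 36679 - \left(-4 - 26\right)^{2} = 36679 - \left(-30\right)^{2} = 36679 - 900 = 35779$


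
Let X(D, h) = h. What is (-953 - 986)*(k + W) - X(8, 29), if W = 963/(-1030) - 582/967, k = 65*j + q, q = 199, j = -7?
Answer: 497342534009/996010 ≈ 4.9934e+5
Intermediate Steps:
k = -256 (k = 65*(-7) + 199 = -455 + 199 = -256)
W = -1530681/996010 (W = 963*(-1/1030) - 582*1/967 = -963/1030 - 582/967 = -1530681/996010 ≈ -1.5368)
(-953 - 986)*(k + W) - X(8, 29) = (-953 - 986)*(-256 - 1530681/996010) - 1*29 = -1939*(-256509241/996010) - 29 = 497371418299/996010 - 29 = 497342534009/996010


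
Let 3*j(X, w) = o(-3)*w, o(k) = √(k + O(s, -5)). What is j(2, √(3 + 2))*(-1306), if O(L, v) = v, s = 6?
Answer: -2612*I*√10/3 ≈ -2753.3*I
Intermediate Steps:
o(k) = √(-5 + k) (o(k) = √(k - 5) = √(-5 + k))
j(X, w) = 2*I*w*√2/3 (j(X, w) = (√(-5 - 3)*w)/3 = (√(-8)*w)/3 = ((2*I*√2)*w)/3 = (2*I*w*√2)/3 = 2*I*w*√2/3)
j(2, √(3 + 2))*(-1306) = (2*I*√(3 + 2)*√2/3)*(-1306) = (2*I*√5*√2/3)*(-1306) = (2*I*√10/3)*(-1306) = -2612*I*√10/3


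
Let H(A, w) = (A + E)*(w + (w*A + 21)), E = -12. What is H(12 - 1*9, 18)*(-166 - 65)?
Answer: 193347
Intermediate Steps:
H(A, w) = (-12 + A)*(21 + w + A*w) (H(A, w) = (A - 12)*(w + (w*A + 21)) = (-12 + A)*(w + (A*w + 21)) = (-12 + A)*(w + (21 + A*w)) = (-12 + A)*(21 + w + A*w))
H(12 - 1*9, 18)*(-166 - 65) = (-252 - 12*18 + 21*(12 - 1*9) + 18*(12 - 1*9)**2 - 11*(12 - 1*9)*18)*(-166 - 65) = (-252 - 216 + 21*(12 - 9) + 18*(12 - 9)**2 - 11*(12 - 9)*18)*(-231) = (-252 - 216 + 21*3 + 18*3**2 - 11*3*18)*(-231) = (-252 - 216 + 63 + 18*9 - 594)*(-231) = (-252 - 216 + 63 + 162 - 594)*(-231) = -837*(-231) = 193347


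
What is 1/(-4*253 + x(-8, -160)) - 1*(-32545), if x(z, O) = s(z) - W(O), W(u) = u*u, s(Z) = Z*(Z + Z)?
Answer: 861921779/26484 ≈ 32545.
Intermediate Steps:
s(Z) = 2*Z² (s(Z) = Z*(2*Z) = 2*Z²)
W(u) = u²
x(z, O) = -O² + 2*z² (x(z, O) = 2*z² - O² = -O² + 2*z²)
1/(-4*253 + x(-8, -160)) - 1*(-32545) = 1/(-4*253 + (-1*(-160)² + 2*(-8)²)) - 1*(-32545) = 1/(-1012 + (-1*25600 + 2*64)) + 32545 = 1/(-1012 + (-25600 + 128)) + 32545 = 1/(-1012 - 25472) + 32545 = 1/(-26484) + 32545 = -1/26484 + 32545 = 861921779/26484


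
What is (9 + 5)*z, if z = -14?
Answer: -196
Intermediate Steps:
(9 + 5)*z = (9 + 5)*(-14) = 14*(-14) = -196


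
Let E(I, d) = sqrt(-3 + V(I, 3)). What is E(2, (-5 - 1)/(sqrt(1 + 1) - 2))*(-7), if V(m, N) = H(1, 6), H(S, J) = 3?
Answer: 0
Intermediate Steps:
V(m, N) = 3
E(I, d) = 0 (E(I, d) = sqrt(-3 + 3) = sqrt(0) = 0)
E(2, (-5 - 1)/(sqrt(1 + 1) - 2))*(-7) = 0*(-7) = 0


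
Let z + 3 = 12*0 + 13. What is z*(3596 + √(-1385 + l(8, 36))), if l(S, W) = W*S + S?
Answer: 35960 + 330*I ≈ 35960.0 + 330.0*I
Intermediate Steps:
l(S, W) = S + S*W (l(S, W) = S*W + S = S + S*W)
z = 10 (z = -3 + (12*0 + 13) = -3 + (0 + 13) = -3 + 13 = 10)
z*(3596 + √(-1385 + l(8, 36))) = 10*(3596 + √(-1385 + 8*(1 + 36))) = 10*(3596 + √(-1385 + 8*37)) = 10*(3596 + √(-1385 + 296)) = 10*(3596 + √(-1089)) = 10*(3596 + 33*I) = 35960 + 330*I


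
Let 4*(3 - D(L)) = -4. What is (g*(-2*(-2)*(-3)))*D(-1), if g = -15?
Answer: 720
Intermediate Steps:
D(L) = 4 (D(L) = 3 - 1/4*(-4) = 3 + 1 = 4)
(g*(-2*(-2)*(-3)))*D(-1) = -15*(-2*(-2))*(-3)*4 = -60*(-3)*4 = -15*(-12)*4 = 180*4 = 720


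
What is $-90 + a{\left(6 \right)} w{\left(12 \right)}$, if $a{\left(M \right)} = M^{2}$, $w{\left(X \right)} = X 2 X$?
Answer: $10278$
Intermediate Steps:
$w{\left(X \right)} = 2 X^{2}$ ($w{\left(X \right)} = 2 X X = 2 X^{2}$)
$-90 + a{\left(6 \right)} w{\left(12 \right)} = -90 + 6^{2} \cdot 2 \cdot 12^{2} = -90 + 36 \cdot 2 \cdot 144 = -90 + 36 \cdot 288 = -90 + 10368 = 10278$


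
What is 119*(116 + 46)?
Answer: 19278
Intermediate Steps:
119*(116 + 46) = 119*162 = 19278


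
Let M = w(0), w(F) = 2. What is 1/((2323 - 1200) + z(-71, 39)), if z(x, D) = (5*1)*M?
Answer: 1/1133 ≈ 0.00088261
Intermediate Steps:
M = 2
z(x, D) = 10 (z(x, D) = (5*1)*2 = 5*2 = 10)
1/((2323 - 1200) + z(-71, 39)) = 1/((2323 - 1200) + 10) = 1/(1123 + 10) = 1/1133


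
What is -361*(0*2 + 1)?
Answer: -361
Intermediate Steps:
-361*(0*2 + 1) = -361*(0 + 1) = -361*1 = -361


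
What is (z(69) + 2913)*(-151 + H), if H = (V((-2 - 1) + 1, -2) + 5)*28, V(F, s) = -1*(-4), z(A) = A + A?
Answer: 308151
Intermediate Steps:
z(A) = 2*A
V(F, s) = 4
H = 252 (H = (4 + 5)*28 = 9*28 = 252)
(z(69) + 2913)*(-151 + H) = (2*69 + 2913)*(-151 + 252) = (138 + 2913)*101 = 3051*101 = 308151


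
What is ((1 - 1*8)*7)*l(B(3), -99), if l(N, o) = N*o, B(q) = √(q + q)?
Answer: 4851*√6 ≈ 11882.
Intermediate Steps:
B(q) = √2*√q (B(q) = √(2*q) = √2*√q)
((1 - 1*8)*7)*l(B(3), -99) = ((1 - 1*8)*7)*((√2*√3)*(-99)) = ((1 - 8)*7)*(√6*(-99)) = (-7*7)*(-99*√6) = -(-4851)*√6 = 4851*√6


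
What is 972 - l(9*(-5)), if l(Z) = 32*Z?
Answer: 2412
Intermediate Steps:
972 - l(9*(-5)) = 972 - 32*9*(-5) = 972 - 32*(-45) = 972 - 1*(-1440) = 972 + 1440 = 2412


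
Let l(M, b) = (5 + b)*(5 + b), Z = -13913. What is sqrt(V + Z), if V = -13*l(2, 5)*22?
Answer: I*sqrt(42513) ≈ 206.19*I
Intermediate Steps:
l(M, b) = (5 + b)**2
V = -28600 (V = -13*(5 + 5)**2*22 = -13*10**2*22 = -13*100*22 = -1300*22 = -28600)
sqrt(V + Z) = sqrt(-28600 - 13913) = sqrt(-42513) = I*sqrt(42513)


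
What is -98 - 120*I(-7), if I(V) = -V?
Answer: -938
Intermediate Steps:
-98 - 120*I(-7) = -98 - (-120)*(-7) = -98 - 120*7 = -98 - 840 = -938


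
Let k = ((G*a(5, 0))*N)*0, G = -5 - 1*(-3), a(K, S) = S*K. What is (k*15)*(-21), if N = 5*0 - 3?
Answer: 0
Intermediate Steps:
a(K, S) = K*S
G = -2 (G = -5 + 3 = -2)
N = -3 (N = 0 - 3 = -3)
k = 0 (k = (-10*0*(-3))*0 = (-2*0*(-3))*0 = (0*(-3))*0 = 0*0 = 0)
(k*15)*(-21) = (0*15)*(-21) = 0*(-21) = 0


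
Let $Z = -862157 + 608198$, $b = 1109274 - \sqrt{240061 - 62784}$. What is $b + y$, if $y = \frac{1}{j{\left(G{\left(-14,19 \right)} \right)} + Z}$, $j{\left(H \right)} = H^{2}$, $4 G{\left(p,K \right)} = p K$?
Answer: $\frac{1107218515274}{998147} - \sqrt{177277} \approx 1.1089 \cdot 10^{6}$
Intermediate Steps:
$G{\left(p,K \right)} = \frac{K p}{4}$ ($G{\left(p,K \right)} = \frac{p K}{4} = \frac{K p}{4}$)
$b = 1109274 - \sqrt{177277} \approx 1.1089 \cdot 10^{6}$
$Z = -253959$
$y = - \frac{4}{998147}$ ($y = \frac{1}{\left(\frac{1}{4} \cdot 19 \left(-14\right)\right)^{2} - 253959} = \frac{1}{\left(- \frac{133}{2}\right)^{2} - 253959} = \frac{1}{\frac{17689}{4} - 253959} = \frac{1}{- \frac{998147}{4}} = - \frac{4}{998147} \approx -4.0074 \cdot 10^{-6}$)
$b + y = \left(1109274 - \sqrt{177277}\right) - \frac{4}{998147} = \frac{1107218515274}{998147} - \sqrt{177277}$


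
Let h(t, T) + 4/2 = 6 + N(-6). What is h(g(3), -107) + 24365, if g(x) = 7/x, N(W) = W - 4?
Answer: 24359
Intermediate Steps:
N(W) = -4 + W
h(t, T) = -6 (h(t, T) = -2 + (6 + (-4 - 6)) = -2 + (6 - 10) = -2 - 4 = -6)
h(g(3), -107) + 24365 = -6 + 24365 = 24359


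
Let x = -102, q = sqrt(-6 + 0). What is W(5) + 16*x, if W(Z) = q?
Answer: -1632 + I*sqrt(6) ≈ -1632.0 + 2.4495*I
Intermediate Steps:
q = I*sqrt(6) (q = sqrt(-6) = I*sqrt(6) ≈ 2.4495*I)
W(Z) = I*sqrt(6)
W(5) + 16*x = I*sqrt(6) + 16*(-102) = I*sqrt(6) - 1632 = -1632 + I*sqrt(6)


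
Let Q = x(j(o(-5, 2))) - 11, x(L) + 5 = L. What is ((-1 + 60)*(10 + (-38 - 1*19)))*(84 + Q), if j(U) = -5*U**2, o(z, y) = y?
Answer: -133104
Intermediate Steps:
x(L) = -5 + L
Q = -36 (Q = (-5 - 5*2**2) - 11 = (-5 - 5*4) - 11 = (-5 - 20) - 11 = -25 - 11 = -36)
((-1 + 60)*(10 + (-38 - 1*19)))*(84 + Q) = ((-1 + 60)*(10 + (-38 - 1*19)))*(84 - 36) = (59*(10 + (-38 - 19)))*48 = (59*(10 - 57))*48 = (59*(-47))*48 = -2773*48 = -133104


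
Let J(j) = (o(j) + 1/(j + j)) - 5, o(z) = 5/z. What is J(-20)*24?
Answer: -633/5 ≈ -126.60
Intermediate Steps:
J(j) = -5 + 11/(2*j) (J(j) = (5/j + 1/(j + j)) - 5 = (5/j + 1/(2*j)) - 5 = 11/(2*j) - 5 = -5 + 11/(2*j))
J(-20)*24 = (-5 + (11/2)/(-20))*24 = (-5 + (11/2)*(-1/20))*24 = (-5 - 11/40)*24 = -211/40*24 = -633/5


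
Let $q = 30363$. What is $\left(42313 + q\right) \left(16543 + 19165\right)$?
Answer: $2595114608$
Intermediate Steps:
$\left(42313 + q\right) \left(16543 + 19165\right) = \left(42313 + 30363\right) \left(16543 + 19165\right) = 72676 \cdot 35708 = 2595114608$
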